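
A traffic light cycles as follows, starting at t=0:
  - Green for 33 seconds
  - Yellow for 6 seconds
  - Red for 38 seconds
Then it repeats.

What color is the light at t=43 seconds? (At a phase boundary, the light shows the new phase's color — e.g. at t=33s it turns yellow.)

Answer: red

Derivation:
Cycle length = 33 + 6 + 38 = 77s
t = 43, phase_t = 43 mod 77 = 43
43 >= 39 → RED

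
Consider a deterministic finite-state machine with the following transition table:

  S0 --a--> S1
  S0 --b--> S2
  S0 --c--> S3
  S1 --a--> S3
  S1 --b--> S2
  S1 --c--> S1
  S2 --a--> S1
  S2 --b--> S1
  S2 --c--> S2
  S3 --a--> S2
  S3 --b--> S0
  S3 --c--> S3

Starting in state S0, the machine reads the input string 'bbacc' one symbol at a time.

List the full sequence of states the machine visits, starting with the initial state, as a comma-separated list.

Start: S0
  read 'b': S0 --b--> S2
  read 'b': S2 --b--> S1
  read 'a': S1 --a--> S3
  read 'c': S3 --c--> S3
  read 'c': S3 --c--> S3

Answer: S0, S2, S1, S3, S3, S3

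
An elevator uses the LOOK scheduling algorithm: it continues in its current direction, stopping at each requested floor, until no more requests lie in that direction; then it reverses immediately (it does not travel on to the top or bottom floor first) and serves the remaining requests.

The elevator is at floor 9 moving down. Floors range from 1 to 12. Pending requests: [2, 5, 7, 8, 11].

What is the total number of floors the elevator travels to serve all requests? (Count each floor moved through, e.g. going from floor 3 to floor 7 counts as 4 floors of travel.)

Start at floor 9 moving down, LOOK stop order: [8, 7, 5, 2, 11]
  9 → 8: |8-9| = 1, total = 1
  8 → 7: |7-8| = 1, total = 2
  7 → 5: |5-7| = 2, total = 4
  5 → 2: |2-5| = 3, total = 7
  2 → 11: |11-2| = 9, total = 16

Answer: 16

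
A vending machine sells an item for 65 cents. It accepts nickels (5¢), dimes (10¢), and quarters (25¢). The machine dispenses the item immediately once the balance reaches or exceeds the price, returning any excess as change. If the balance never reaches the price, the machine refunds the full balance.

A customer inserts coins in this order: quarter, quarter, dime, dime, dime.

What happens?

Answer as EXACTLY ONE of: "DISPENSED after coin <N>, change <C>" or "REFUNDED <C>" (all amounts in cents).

Answer: DISPENSED after coin 4, change 5

Derivation:
Price: 65¢
Coin 1 (quarter, 25¢): balance = 25¢
Coin 2 (quarter, 25¢): balance = 50¢
Coin 3 (dime, 10¢): balance = 60¢
Coin 4 (dime, 10¢): balance = 70¢
  → balance >= price → DISPENSE, change = 70 - 65 = 5¢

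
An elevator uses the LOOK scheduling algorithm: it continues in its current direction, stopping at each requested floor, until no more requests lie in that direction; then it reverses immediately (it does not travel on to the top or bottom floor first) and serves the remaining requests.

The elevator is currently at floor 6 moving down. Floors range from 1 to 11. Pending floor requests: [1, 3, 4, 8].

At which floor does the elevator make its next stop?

Current floor: 6, direction: down
Requests above: [8]
Requests below: [1, 3, 4]
Moving down and requests lie below → nearest below is max([1, 3, 4]) = 4

Answer: 4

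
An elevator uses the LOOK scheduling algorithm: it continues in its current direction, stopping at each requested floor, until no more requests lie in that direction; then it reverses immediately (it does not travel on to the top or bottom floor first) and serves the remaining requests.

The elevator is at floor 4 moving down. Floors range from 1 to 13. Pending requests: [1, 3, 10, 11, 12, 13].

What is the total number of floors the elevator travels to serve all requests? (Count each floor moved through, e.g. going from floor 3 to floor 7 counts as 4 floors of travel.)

Answer: 15

Derivation:
Start at floor 4 moving down, LOOK stop order: [3, 1, 10, 11, 12, 13]
  4 → 3: |3-4| = 1, total = 1
  3 → 1: |1-3| = 2, total = 3
  1 → 10: |10-1| = 9, total = 12
  10 → 11: |11-10| = 1, total = 13
  11 → 12: |12-11| = 1, total = 14
  12 → 13: |13-12| = 1, total = 15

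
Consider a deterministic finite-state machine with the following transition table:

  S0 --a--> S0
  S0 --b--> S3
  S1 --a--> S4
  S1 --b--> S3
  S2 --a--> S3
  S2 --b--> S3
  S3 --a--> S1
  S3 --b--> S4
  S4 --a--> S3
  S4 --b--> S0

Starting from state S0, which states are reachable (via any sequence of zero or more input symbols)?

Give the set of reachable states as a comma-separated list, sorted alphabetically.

Answer: S0, S1, S3, S4

Derivation:
BFS from S0:
  visit S0: S0--a-->S0 (seen), S0--b-->S3 (new)
  visit S3: S3--a-->S1 (new), S3--b-->S4 (new)
  visit S1: S1--a-->S4 (seen), S1--b-->S3 (seen)
  visit S4: S4--a-->S3 (seen), S4--b-->S0 (seen)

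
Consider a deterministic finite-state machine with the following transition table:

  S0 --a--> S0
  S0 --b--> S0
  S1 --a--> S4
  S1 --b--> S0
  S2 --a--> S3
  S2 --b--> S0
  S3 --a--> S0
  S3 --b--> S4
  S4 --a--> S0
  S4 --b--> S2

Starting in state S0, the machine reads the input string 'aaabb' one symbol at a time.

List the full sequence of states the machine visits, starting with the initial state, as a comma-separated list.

Start: S0
  read 'a': S0 --a--> S0
  read 'a': S0 --a--> S0
  read 'a': S0 --a--> S0
  read 'b': S0 --b--> S0
  read 'b': S0 --b--> S0

Answer: S0, S0, S0, S0, S0, S0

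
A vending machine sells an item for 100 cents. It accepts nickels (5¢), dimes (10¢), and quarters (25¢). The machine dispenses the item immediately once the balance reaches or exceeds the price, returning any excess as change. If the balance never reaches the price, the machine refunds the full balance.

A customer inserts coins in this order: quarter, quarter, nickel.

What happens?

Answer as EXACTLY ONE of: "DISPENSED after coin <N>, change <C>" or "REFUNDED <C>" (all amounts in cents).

Answer: REFUNDED 55

Derivation:
Price: 100¢
Coin 1 (quarter, 25¢): balance = 25¢
Coin 2 (quarter, 25¢): balance = 50¢
Coin 3 (nickel, 5¢): balance = 55¢
All coins inserted, balance 55¢ < price 100¢ → REFUND 55¢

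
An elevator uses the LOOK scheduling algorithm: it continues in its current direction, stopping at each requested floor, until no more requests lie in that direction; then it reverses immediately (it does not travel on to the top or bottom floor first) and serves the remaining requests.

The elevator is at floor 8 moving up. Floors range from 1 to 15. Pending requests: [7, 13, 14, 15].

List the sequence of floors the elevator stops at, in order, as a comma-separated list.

Current: 8, moving UP
Serve above first (ascending): [13, 14, 15]
Then reverse, serve below (descending): [7]

Answer: 13, 14, 15, 7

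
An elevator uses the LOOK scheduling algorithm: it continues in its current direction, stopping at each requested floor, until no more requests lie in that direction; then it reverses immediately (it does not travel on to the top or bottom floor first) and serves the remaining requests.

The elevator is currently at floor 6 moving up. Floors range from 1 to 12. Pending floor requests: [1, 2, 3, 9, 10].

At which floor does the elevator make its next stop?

Answer: 9

Derivation:
Current floor: 6, direction: up
Requests above: [9, 10]
Requests below: [1, 2, 3]
Moving up and requests lie above → nearest above is min([9, 10]) = 9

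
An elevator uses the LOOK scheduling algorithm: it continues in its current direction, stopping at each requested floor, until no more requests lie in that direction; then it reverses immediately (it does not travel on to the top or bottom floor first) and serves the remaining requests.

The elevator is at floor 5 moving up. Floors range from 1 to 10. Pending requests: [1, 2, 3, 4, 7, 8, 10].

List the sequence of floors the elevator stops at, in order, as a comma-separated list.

Current: 5, moving UP
Serve above first (ascending): [7, 8, 10]
Then reverse, serve below (descending): [4, 3, 2, 1]

Answer: 7, 8, 10, 4, 3, 2, 1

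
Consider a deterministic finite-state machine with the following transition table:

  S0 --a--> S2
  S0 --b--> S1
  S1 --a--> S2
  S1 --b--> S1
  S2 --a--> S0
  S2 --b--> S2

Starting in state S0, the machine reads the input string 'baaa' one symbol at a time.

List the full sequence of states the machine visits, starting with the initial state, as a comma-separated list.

Start: S0
  read 'b': S0 --b--> S1
  read 'a': S1 --a--> S2
  read 'a': S2 --a--> S0
  read 'a': S0 --a--> S2

Answer: S0, S1, S2, S0, S2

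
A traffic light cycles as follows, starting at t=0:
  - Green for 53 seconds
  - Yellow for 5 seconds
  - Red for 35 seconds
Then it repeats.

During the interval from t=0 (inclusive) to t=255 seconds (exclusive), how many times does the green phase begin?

Cycle = 53+5+35 = 93s
green phase starts at t = k*93 + 0 for k=0,1,2,...
Need k*93+0 < 255 → k < 2.742
k ∈ {0, ..., 2} → 3 starts

Answer: 3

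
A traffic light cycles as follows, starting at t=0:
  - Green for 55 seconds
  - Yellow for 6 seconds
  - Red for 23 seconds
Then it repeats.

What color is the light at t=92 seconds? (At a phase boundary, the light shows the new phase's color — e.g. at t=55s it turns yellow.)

Cycle length = 55 + 6 + 23 = 84s
t = 92, phase_t = 92 mod 84 = 8
8 < 55 (green end) → GREEN

Answer: green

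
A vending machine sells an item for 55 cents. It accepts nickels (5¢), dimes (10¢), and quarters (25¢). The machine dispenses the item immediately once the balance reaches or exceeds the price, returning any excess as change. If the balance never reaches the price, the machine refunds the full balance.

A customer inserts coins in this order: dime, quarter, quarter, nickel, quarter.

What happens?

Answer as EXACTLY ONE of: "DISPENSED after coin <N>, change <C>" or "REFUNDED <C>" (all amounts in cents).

Price: 55¢
Coin 1 (dime, 10¢): balance = 10¢
Coin 2 (quarter, 25¢): balance = 35¢
Coin 3 (quarter, 25¢): balance = 60¢
  → balance >= price → DISPENSE, change = 60 - 55 = 5¢

Answer: DISPENSED after coin 3, change 5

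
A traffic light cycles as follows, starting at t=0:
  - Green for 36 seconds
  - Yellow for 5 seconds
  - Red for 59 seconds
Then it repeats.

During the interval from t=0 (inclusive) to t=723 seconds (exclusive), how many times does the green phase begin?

Cycle = 36+5+59 = 100s
green phase starts at t = k*100 + 0 for k=0,1,2,...
Need k*100+0 < 723 → k < 7.230
k ∈ {0, ..., 7} → 8 starts

Answer: 8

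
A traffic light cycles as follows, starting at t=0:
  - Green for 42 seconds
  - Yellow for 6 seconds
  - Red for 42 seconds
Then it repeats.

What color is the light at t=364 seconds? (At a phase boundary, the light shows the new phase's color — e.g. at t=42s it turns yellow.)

Cycle length = 42 + 6 + 42 = 90s
t = 364, phase_t = 364 mod 90 = 4
4 < 42 (green end) → GREEN

Answer: green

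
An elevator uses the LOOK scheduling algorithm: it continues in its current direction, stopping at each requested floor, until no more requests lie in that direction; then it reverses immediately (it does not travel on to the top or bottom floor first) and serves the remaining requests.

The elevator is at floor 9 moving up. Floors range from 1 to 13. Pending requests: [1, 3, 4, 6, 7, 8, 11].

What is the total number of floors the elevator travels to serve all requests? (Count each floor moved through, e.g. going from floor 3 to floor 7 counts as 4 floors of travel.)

Start at floor 9 moving up, LOOK stop order: [11, 8, 7, 6, 4, 3, 1]
  9 → 11: |11-9| = 2, total = 2
  11 → 8: |8-11| = 3, total = 5
  8 → 7: |7-8| = 1, total = 6
  7 → 6: |6-7| = 1, total = 7
  6 → 4: |4-6| = 2, total = 9
  4 → 3: |3-4| = 1, total = 10
  3 → 1: |1-3| = 2, total = 12

Answer: 12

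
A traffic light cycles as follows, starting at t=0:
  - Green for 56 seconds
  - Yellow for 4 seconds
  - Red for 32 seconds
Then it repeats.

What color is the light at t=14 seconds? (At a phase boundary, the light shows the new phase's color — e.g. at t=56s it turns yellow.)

Answer: green

Derivation:
Cycle length = 56 + 4 + 32 = 92s
t = 14, phase_t = 14 mod 92 = 14
14 < 56 (green end) → GREEN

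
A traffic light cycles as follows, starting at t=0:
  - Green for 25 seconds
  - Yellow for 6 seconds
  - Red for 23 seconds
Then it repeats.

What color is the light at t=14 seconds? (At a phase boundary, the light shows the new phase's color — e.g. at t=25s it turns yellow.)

Cycle length = 25 + 6 + 23 = 54s
t = 14, phase_t = 14 mod 54 = 14
14 < 25 (green end) → GREEN

Answer: green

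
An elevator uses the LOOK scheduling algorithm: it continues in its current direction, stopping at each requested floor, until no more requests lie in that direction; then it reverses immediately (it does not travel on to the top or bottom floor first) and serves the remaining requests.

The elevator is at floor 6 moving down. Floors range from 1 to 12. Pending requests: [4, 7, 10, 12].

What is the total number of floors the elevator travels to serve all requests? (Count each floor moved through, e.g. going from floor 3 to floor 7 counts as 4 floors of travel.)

Start at floor 6 moving down, LOOK stop order: [4, 7, 10, 12]
  6 → 4: |4-6| = 2, total = 2
  4 → 7: |7-4| = 3, total = 5
  7 → 10: |10-7| = 3, total = 8
  10 → 12: |12-10| = 2, total = 10

Answer: 10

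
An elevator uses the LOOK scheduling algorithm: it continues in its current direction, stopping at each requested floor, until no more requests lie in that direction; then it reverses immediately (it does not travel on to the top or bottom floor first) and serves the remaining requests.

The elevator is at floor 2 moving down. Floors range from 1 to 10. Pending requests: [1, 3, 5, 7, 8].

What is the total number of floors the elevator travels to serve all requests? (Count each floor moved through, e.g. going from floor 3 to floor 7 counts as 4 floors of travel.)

Answer: 8

Derivation:
Start at floor 2 moving down, LOOK stop order: [1, 3, 5, 7, 8]
  2 → 1: |1-2| = 1, total = 1
  1 → 3: |3-1| = 2, total = 3
  3 → 5: |5-3| = 2, total = 5
  5 → 7: |7-5| = 2, total = 7
  7 → 8: |8-7| = 1, total = 8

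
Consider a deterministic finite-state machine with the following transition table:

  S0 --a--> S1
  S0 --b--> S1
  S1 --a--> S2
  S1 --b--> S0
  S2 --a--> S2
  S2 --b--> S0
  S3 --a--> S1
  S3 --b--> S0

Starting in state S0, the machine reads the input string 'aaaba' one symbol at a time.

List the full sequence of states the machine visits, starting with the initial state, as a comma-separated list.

Start: S0
  read 'a': S0 --a--> S1
  read 'a': S1 --a--> S2
  read 'a': S2 --a--> S2
  read 'b': S2 --b--> S0
  read 'a': S0 --a--> S1

Answer: S0, S1, S2, S2, S0, S1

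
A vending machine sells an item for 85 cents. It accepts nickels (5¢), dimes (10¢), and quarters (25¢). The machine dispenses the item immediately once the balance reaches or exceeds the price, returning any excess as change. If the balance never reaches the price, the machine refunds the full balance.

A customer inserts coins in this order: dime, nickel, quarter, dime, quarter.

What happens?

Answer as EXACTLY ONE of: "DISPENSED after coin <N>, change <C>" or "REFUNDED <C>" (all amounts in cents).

Answer: REFUNDED 75

Derivation:
Price: 85¢
Coin 1 (dime, 10¢): balance = 10¢
Coin 2 (nickel, 5¢): balance = 15¢
Coin 3 (quarter, 25¢): balance = 40¢
Coin 4 (dime, 10¢): balance = 50¢
Coin 5 (quarter, 25¢): balance = 75¢
All coins inserted, balance 75¢ < price 85¢ → REFUND 75¢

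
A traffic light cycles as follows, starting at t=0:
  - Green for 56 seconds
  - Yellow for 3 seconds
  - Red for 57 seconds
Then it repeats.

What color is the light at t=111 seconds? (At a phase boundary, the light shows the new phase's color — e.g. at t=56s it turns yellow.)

Answer: red

Derivation:
Cycle length = 56 + 3 + 57 = 116s
t = 111, phase_t = 111 mod 116 = 111
111 >= 59 → RED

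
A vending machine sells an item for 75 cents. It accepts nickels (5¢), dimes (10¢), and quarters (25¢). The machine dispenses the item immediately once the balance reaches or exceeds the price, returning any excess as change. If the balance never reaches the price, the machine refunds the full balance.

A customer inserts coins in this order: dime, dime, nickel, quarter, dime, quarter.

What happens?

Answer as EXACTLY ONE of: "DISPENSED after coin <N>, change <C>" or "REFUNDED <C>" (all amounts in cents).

Price: 75¢
Coin 1 (dime, 10¢): balance = 10¢
Coin 2 (dime, 10¢): balance = 20¢
Coin 3 (nickel, 5¢): balance = 25¢
Coin 4 (quarter, 25¢): balance = 50¢
Coin 5 (dime, 10¢): balance = 60¢
Coin 6 (quarter, 25¢): balance = 85¢
  → balance >= price → DISPENSE, change = 85 - 75 = 10¢

Answer: DISPENSED after coin 6, change 10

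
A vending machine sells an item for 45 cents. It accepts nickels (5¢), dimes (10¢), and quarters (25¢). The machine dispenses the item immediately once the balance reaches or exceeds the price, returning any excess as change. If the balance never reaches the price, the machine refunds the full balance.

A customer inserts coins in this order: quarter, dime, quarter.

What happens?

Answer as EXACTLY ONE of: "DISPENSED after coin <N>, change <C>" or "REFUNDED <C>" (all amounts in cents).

Answer: DISPENSED after coin 3, change 15

Derivation:
Price: 45¢
Coin 1 (quarter, 25¢): balance = 25¢
Coin 2 (dime, 10¢): balance = 35¢
Coin 3 (quarter, 25¢): balance = 60¢
  → balance >= price → DISPENSE, change = 60 - 45 = 15¢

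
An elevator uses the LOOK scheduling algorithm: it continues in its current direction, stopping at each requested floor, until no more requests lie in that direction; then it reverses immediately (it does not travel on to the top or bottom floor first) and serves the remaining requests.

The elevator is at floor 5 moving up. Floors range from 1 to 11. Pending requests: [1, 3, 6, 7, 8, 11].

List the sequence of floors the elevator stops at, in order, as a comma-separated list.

Current: 5, moving UP
Serve above first (ascending): [6, 7, 8, 11]
Then reverse, serve below (descending): [3, 1]

Answer: 6, 7, 8, 11, 3, 1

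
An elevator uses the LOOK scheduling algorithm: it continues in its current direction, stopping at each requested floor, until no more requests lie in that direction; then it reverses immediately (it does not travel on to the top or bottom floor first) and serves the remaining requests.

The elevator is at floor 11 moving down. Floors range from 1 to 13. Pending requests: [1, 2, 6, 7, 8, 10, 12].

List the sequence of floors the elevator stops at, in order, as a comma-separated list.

Answer: 10, 8, 7, 6, 2, 1, 12

Derivation:
Current: 11, moving DOWN
Serve below first (descending): [10, 8, 7, 6, 2, 1]
Then reverse, serve above (ascending): [12]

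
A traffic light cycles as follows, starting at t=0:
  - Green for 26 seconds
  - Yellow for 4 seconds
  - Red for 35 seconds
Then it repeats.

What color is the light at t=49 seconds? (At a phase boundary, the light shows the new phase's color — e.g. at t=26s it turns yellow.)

Cycle length = 26 + 4 + 35 = 65s
t = 49, phase_t = 49 mod 65 = 49
49 >= 30 → RED

Answer: red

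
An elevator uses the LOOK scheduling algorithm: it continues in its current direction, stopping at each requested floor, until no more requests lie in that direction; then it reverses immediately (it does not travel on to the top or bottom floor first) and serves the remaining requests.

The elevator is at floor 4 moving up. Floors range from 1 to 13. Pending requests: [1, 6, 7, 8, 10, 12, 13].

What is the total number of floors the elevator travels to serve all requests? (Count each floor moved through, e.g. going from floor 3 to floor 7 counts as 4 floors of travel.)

Start at floor 4 moving up, LOOK stop order: [6, 7, 8, 10, 12, 13, 1]
  4 → 6: |6-4| = 2, total = 2
  6 → 7: |7-6| = 1, total = 3
  7 → 8: |8-7| = 1, total = 4
  8 → 10: |10-8| = 2, total = 6
  10 → 12: |12-10| = 2, total = 8
  12 → 13: |13-12| = 1, total = 9
  13 → 1: |1-13| = 12, total = 21

Answer: 21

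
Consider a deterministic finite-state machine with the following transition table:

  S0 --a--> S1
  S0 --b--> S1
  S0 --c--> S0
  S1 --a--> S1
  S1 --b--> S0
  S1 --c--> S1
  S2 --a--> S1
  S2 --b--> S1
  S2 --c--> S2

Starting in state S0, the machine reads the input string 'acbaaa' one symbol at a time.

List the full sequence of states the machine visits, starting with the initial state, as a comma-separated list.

Start: S0
  read 'a': S0 --a--> S1
  read 'c': S1 --c--> S1
  read 'b': S1 --b--> S0
  read 'a': S0 --a--> S1
  read 'a': S1 --a--> S1
  read 'a': S1 --a--> S1

Answer: S0, S1, S1, S0, S1, S1, S1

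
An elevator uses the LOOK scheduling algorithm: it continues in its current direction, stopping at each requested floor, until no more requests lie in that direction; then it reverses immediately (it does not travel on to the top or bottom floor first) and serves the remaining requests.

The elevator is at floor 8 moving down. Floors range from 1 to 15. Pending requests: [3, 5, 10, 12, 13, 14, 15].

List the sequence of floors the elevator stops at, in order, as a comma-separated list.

Answer: 5, 3, 10, 12, 13, 14, 15

Derivation:
Current: 8, moving DOWN
Serve below first (descending): [5, 3]
Then reverse, serve above (ascending): [10, 12, 13, 14, 15]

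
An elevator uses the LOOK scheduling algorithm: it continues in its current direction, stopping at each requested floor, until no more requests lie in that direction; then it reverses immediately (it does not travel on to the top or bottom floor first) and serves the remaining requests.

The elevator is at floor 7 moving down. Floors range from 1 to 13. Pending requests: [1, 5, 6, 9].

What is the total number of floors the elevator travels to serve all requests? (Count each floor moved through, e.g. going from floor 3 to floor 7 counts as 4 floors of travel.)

Start at floor 7 moving down, LOOK stop order: [6, 5, 1, 9]
  7 → 6: |6-7| = 1, total = 1
  6 → 5: |5-6| = 1, total = 2
  5 → 1: |1-5| = 4, total = 6
  1 → 9: |9-1| = 8, total = 14

Answer: 14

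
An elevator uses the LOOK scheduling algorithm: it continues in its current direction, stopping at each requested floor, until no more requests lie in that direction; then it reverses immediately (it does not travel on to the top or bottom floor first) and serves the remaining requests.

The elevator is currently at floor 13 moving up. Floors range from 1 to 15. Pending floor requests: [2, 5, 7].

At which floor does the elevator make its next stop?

Current floor: 13, direction: up
Requests above: []
Requests below: [2, 5, 7]
Moving up but no requests above → reverse; nearest below is max([2, 5, 7]) = 7

Answer: 7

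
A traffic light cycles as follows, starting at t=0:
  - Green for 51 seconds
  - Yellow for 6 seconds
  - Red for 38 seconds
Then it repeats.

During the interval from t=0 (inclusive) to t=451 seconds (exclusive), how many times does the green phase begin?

Answer: 5

Derivation:
Cycle = 51+6+38 = 95s
green phase starts at t = k*95 + 0 for k=0,1,2,...
Need k*95+0 < 451 → k < 4.747
k ∈ {0, ..., 4} → 5 starts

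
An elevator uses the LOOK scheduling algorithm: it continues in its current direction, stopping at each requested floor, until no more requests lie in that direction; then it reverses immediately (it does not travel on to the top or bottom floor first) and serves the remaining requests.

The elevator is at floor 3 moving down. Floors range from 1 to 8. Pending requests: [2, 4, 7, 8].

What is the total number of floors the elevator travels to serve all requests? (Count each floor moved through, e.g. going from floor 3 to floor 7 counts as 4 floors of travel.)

Answer: 7

Derivation:
Start at floor 3 moving down, LOOK stop order: [2, 4, 7, 8]
  3 → 2: |2-3| = 1, total = 1
  2 → 4: |4-2| = 2, total = 3
  4 → 7: |7-4| = 3, total = 6
  7 → 8: |8-7| = 1, total = 7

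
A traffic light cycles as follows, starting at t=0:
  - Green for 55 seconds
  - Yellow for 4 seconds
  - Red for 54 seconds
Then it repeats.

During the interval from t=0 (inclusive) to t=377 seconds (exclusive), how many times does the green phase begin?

Answer: 4

Derivation:
Cycle = 55+4+54 = 113s
green phase starts at t = k*113 + 0 for k=0,1,2,...
Need k*113+0 < 377 → k < 3.336
k ∈ {0, ..., 3} → 4 starts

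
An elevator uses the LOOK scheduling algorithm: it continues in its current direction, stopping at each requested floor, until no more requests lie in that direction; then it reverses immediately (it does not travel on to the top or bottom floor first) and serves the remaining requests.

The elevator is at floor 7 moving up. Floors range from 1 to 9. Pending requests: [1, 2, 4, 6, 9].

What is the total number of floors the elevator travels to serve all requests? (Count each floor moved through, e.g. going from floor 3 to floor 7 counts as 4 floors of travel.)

Start at floor 7 moving up, LOOK stop order: [9, 6, 4, 2, 1]
  7 → 9: |9-7| = 2, total = 2
  9 → 6: |6-9| = 3, total = 5
  6 → 4: |4-6| = 2, total = 7
  4 → 2: |2-4| = 2, total = 9
  2 → 1: |1-2| = 1, total = 10

Answer: 10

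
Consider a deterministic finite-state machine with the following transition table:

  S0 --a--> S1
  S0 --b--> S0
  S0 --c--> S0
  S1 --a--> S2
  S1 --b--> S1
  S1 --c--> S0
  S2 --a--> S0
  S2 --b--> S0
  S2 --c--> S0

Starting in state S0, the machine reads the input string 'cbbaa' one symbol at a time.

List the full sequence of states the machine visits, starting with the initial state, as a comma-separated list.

Start: S0
  read 'c': S0 --c--> S0
  read 'b': S0 --b--> S0
  read 'b': S0 --b--> S0
  read 'a': S0 --a--> S1
  read 'a': S1 --a--> S2

Answer: S0, S0, S0, S0, S1, S2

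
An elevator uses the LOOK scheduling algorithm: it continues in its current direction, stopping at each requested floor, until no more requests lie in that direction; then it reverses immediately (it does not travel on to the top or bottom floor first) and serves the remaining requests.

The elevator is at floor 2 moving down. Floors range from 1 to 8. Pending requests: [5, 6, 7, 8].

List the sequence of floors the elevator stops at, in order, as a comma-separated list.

Current: 2, moving DOWN
Serve below first (descending): []
Then reverse, serve above (ascending): [5, 6, 7, 8]

Answer: 5, 6, 7, 8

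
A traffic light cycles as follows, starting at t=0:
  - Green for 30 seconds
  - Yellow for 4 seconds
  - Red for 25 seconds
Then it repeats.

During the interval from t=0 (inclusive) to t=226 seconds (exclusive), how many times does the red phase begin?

Cycle = 30+4+25 = 59s
red phase starts at t = k*59 + 34 for k=0,1,2,...
Need k*59+34 < 226 → k < 3.254
k ∈ {0, ..., 3} → 4 starts

Answer: 4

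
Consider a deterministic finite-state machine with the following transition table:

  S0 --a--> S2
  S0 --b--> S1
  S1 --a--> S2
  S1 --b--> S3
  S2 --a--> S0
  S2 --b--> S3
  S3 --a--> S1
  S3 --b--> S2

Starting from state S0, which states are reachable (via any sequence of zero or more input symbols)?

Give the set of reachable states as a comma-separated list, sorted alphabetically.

Answer: S0, S1, S2, S3

Derivation:
BFS from S0:
  visit S0: S0--a-->S2 (new), S0--b-->S1 (new)
  visit S2: S2--a-->S0 (seen), S2--b-->S3 (new)
  visit S1: S1--a-->S2 (seen), S1--b-->S3 (seen)
  visit S3: S3--a-->S1 (seen), S3--b-->S2 (seen)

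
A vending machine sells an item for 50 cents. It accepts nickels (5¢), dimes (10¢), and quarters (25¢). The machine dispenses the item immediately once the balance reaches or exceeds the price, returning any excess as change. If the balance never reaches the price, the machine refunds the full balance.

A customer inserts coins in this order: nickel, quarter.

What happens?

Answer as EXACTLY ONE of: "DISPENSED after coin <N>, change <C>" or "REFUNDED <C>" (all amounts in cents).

Answer: REFUNDED 30

Derivation:
Price: 50¢
Coin 1 (nickel, 5¢): balance = 5¢
Coin 2 (quarter, 25¢): balance = 30¢
All coins inserted, balance 30¢ < price 50¢ → REFUND 30¢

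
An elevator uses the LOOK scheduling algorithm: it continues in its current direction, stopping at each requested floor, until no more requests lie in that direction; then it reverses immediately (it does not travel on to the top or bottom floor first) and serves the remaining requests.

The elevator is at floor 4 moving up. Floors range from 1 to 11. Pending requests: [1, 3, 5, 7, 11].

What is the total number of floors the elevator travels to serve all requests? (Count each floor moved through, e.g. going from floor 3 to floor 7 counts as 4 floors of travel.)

Answer: 17

Derivation:
Start at floor 4 moving up, LOOK stop order: [5, 7, 11, 3, 1]
  4 → 5: |5-4| = 1, total = 1
  5 → 7: |7-5| = 2, total = 3
  7 → 11: |11-7| = 4, total = 7
  11 → 3: |3-11| = 8, total = 15
  3 → 1: |1-3| = 2, total = 17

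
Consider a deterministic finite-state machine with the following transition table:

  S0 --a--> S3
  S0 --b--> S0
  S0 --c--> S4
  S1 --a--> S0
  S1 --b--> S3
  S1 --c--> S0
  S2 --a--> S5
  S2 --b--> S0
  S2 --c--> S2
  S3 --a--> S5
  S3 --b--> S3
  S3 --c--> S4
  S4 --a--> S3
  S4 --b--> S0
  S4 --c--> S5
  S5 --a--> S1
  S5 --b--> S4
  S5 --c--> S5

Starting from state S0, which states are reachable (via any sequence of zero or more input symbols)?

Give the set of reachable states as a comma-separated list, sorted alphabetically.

BFS from S0:
  visit S0: S0--a-->S3 (new), S0--b-->S0 (seen), S0--c-->S4 (new)
  visit S3: S3--a-->S5 (new), S3--b-->S3 (seen), S3--c-->S4 (seen)
  visit S4: S4--a-->S3 (seen), S4--b-->S0 (seen), S4--c-->S5 (seen)
  visit S5: S5--a-->S1 (new), S5--b-->S4 (seen), S5--c-->S5 (seen)
  visit S1: S1--a-->S0 (seen), S1--b-->S3 (seen), S1--c-->S0 (seen)

Answer: S0, S1, S3, S4, S5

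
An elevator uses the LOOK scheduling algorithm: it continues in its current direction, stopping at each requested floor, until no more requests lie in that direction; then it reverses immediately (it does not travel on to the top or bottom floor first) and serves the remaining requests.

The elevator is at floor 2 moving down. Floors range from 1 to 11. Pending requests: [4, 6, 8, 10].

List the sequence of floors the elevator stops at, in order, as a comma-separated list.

Answer: 4, 6, 8, 10

Derivation:
Current: 2, moving DOWN
Serve below first (descending): []
Then reverse, serve above (ascending): [4, 6, 8, 10]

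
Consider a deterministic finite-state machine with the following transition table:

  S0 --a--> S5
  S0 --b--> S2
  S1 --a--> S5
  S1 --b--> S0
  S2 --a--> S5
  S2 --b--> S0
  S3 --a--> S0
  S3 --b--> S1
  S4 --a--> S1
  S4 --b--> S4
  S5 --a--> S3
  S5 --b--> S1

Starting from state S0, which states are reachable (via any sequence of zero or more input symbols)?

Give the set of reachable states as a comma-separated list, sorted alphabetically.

Answer: S0, S1, S2, S3, S5

Derivation:
BFS from S0:
  visit S0: S0--a-->S5 (new), S0--b-->S2 (new)
  visit S5: S5--a-->S3 (new), S5--b-->S1 (new)
  visit S2: S2--a-->S5 (seen), S2--b-->S0 (seen)
  visit S3: S3--a-->S0 (seen), S3--b-->S1 (seen)
  visit S1: S1--a-->S5 (seen), S1--b-->S0 (seen)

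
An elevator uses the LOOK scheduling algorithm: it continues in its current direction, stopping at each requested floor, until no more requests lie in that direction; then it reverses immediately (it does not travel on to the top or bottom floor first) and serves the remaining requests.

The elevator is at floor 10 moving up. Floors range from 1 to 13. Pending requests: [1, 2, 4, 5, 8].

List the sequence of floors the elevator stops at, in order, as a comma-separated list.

Current: 10, moving UP
Serve above first (ascending): []
Then reverse, serve below (descending): [8, 5, 4, 2, 1]

Answer: 8, 5, 4, 2, 1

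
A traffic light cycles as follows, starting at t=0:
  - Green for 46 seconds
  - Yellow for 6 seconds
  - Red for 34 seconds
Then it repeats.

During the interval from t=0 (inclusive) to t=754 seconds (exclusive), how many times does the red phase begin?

Cycle = 46+6+34 = 86s
red phase starts at t = k*86 + 52 for k=0,1,2,...
Need k*86+52 < 754 → k < 8.163
k ∈ {0, ..., 8} → 9 starts

Answer: 9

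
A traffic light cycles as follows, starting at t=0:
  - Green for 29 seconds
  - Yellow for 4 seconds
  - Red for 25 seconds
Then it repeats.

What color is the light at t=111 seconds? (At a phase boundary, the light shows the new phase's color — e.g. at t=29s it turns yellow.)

Cycle length = 29 + 4 + 25 = 58s
t = 111, phase_t = 111 mod 58 = 53
53 >= 33 → RED

Answer: red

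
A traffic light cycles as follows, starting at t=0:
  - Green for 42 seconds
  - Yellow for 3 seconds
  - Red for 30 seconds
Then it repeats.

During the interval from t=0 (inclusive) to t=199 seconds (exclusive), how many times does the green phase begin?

Answer: 3

Derivation:
Cycle = 42+3+30 = 75s
green phase starts at t = k*75 + 0 for k=0,1,2,...
Need k*75+0 < 199 → k < 2.653
k ∈ {0, ..., 2} → 3 starts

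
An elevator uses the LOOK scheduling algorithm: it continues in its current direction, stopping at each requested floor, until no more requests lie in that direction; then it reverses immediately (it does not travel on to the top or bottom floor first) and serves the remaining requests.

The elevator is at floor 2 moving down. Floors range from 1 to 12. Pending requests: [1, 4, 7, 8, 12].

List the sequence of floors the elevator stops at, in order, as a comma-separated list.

Answer: 1, 4, 7, 8, 12

Derivation:
Current: 2, moving DOWN
Serve below first (descending): [1]
Then reverse, serve above (ascending): [4, 7, 8, 12]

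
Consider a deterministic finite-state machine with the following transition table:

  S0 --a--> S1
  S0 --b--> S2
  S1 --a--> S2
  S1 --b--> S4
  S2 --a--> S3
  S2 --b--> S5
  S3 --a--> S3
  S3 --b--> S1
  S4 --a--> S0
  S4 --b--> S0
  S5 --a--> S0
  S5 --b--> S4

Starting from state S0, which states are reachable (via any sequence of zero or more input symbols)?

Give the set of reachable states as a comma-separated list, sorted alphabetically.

Answer: S0, S1, S2, S3, S4, S5

Derivation:
BFS from S0:
  visit S0: S0--a-->S1 (new), S0--b-->S2 (new)
  visit S1: S1--a-->S2 (seen), S1--b-->S4 (new)
  visit S2: S2--a-->S3 (new), S2--b-->S5 (new)
  visit S4: S4--a-->S0 (seen), S4--b-->S0 (seen)
  visit S3: S3--a-->S3 (seen), S3--b-->S1 (seen)
  visit S5: S5--a-->S0 (seen), S5--b-->S4 (seen)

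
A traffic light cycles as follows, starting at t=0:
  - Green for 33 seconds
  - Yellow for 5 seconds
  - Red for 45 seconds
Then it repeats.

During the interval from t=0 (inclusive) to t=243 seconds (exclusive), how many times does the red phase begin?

Cycle = 33+5+45 = 83s
red phase starts at t = k*83 + 38 for k=0,1,2,...
Need k*83+38 < 243 → k < 2.470
k ∈ {0, ..., 2} → 3 starts

Answer: 3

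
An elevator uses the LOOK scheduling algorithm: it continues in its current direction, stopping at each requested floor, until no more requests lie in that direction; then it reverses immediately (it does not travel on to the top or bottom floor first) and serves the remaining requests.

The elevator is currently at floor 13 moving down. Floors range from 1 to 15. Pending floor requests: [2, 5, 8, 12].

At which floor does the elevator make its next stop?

Answer: 12

Derivation:
Current floor: 13, direction: down
Requests above: []
Requests below: [2, 5, 8, 12]
Moving down and requests lie below → nearest below is max([2, 5, 8, 12]) = 12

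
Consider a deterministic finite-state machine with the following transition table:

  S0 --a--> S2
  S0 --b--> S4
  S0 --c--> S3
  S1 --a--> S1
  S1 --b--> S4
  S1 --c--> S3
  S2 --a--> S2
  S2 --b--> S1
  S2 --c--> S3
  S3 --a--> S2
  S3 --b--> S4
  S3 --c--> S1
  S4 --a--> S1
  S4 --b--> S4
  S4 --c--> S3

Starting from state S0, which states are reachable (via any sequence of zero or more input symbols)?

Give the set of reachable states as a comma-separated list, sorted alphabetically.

Answer: S0, S1, S2, S3, S4

Derivation:
BFS from S0:
  visit S0: S0--a-->S2 (new), S0--b-->S4 (new), S0--c-->S3 (new)
  visit S2: S2--a-->S2 (seen), S2--b-->S1 (new), S2--c-->S3 (seen)
  visit S4: S4--a-->S1 (seen), S4--b-->S4 (seen), S4--c-->S3 (seen)
  visit S3: S3--a-->S2 (seen), S3--b-->S4 (seen), S3--c-->S1 (seen)
  visit S1: S1--a-->S1 (seen), S1--b-->S4 (seen), S1--c-->S3 (seen)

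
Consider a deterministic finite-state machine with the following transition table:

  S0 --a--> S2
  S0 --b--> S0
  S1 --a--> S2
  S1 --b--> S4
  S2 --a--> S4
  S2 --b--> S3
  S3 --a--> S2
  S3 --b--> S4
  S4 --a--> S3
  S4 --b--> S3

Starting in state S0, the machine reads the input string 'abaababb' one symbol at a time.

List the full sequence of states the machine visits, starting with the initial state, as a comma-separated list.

Start: S0
  read 'a': S0 --a--> S2
  read 'b': S2 --b--> S3
  read 'a': S3 --a--> S2
  read 'a': S2 --a--> S4
  read 'b': S4 --b--> S3
  read 'a': S3 --a--> S2
  read 'b': S2 --b--> S3
  read 'b': S3 --b--> S4

Answer: S0, S2, S3, S2, S4, S3, S2, S3, S4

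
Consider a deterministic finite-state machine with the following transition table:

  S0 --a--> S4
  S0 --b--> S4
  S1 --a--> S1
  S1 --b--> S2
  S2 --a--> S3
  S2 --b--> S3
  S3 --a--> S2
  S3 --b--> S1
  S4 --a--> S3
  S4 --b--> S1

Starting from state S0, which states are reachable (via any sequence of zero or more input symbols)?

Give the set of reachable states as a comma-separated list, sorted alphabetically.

Answer: S0, S1, S2, S3, S4

Derivation:
BFS from S0:
  visit S0: S0--a-->S4 (new), S0--b-->S4 (seen)
  visit S4: S4--a-->S3 (new), S4--b-->S1 (new)
  visit S3: S3--a-->S2 (new), S3--b-->S1 (seen)
  visit S1: S1--a-->S1 (seen), S1--b-->S2 (seen)
  visit S2: S2--a-->S3 (seen), S2--b-->S3 (seen)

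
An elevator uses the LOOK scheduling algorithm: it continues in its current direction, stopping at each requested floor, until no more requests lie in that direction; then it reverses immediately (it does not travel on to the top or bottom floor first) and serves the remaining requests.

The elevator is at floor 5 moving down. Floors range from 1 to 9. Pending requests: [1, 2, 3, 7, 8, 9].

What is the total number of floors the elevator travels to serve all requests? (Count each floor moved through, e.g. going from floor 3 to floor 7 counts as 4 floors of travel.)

Start at floor 5 moving down, LOOK stop order: [3, 2, 1, 7, 8, 9]
  5 → 3: |3-5| = 2, total = 2
  3 → 2: |2-3| = 1, total = 3
  2 → 1: |1-2| = 1, total = 4
  1 → 7: |7-1| = 6, total = 10
  7 → 8: |8-7| = 1, total = 11
  8 → 9: |9-8| = 1, total = 12

Answer: 12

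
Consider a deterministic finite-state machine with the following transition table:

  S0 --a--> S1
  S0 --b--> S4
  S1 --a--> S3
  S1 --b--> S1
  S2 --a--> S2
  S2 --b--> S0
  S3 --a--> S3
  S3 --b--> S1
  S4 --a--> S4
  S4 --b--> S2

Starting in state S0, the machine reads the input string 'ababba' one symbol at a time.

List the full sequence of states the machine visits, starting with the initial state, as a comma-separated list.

Answer: S0, S1, S1, S3, S1, S1, S3

Derivation:
Start: S0
  read 'a': S0 --a--> S1
  read 'b': S1 --b--> S1
  read 'a': S1 --a--> S3
  read 'b': S3 --b--> S1
  read 'b': S1 --b--> S1
  read 'a': S1 --a--> S3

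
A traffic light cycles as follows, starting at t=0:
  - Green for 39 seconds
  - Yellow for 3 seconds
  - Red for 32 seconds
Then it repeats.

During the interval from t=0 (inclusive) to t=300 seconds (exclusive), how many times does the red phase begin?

Answer: 4

Derivation:
Cycle = 39+3+32 = 74s
red phase starts at t = k*74 + 42 for k=0,1,2,...
Need k*74+42 < 300 → k < 3.486
k ∈ {0, ..., 3} → 4 starts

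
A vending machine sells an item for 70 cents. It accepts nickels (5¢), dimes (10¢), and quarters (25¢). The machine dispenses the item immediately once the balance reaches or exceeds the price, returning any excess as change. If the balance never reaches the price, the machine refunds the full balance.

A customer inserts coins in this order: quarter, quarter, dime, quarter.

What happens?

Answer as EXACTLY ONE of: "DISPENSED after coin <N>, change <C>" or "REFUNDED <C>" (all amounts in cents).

Price: 70¢
Coin 1 (quarter, 25¢): balance = 25¢
Coin 2 (quarter, 25¢): balance = 50¢
Coin 3 (dime, 10¢): balance = 60¢
Coin 4 (quarter, 25¢): balance = 85¢
  → balance >= price → DISPENSE, change = 85 - 70 = 15¢

Answer: DISPENSED after coin 4, change 15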